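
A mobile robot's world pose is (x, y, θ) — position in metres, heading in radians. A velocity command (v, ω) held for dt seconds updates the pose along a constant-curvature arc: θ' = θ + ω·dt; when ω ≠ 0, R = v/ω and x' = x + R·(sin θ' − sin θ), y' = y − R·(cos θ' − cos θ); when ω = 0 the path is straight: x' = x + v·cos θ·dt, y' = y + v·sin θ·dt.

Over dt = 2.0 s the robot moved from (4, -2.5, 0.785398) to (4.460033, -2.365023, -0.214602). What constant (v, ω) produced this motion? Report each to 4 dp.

v = 0.2500, ω = -0.5000

Δθ = -0.214602 − 0.785398 = -1.000000
ω = Δθ/dt = -1.000000/2.0 = -0.5000
R = Δx/(sin θ' − sin θ) = -0.5000
v = R·ω = -0.5000·-0.5000 = 0.2500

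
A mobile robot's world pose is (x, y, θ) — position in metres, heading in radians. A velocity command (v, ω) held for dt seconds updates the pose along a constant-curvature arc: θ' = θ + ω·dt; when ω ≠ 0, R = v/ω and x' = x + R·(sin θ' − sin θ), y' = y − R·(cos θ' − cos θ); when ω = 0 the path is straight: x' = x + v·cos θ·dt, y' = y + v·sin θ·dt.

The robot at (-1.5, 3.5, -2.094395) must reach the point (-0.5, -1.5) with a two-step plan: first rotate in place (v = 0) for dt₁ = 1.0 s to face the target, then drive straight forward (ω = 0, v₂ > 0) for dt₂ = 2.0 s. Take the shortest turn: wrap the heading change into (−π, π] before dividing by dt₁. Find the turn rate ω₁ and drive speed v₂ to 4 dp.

ω₁ = 0.7210, v₂ = 2.5495

heading to target = atan2(-1.5−3.5, -0.5−-1.5) = -1.3734
Δθ = wrap(-1.3734 − -2.0944) = 0.7210; ω₁ = Δθ/dt₁ = 0.7210
distance = √((-0.5−-1.5)² + (-1.5−3.5)²) = 5.0990; v₂ = distance/dt₂ = 2.5495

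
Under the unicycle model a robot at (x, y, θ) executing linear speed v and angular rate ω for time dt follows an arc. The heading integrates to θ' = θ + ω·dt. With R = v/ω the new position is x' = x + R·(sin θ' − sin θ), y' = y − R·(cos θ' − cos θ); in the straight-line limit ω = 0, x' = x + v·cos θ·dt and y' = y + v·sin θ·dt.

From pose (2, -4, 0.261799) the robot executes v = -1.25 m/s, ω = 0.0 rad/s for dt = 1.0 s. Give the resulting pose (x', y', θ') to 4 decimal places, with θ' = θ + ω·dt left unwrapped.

θ' = 0.2618 + 0.0·1.0 = 0.2618
ω = 0 → straight: x' = 2 + -1.25·cos(0.2618)·1.0 = 0.7926
y' = -4 + -1.25·sin(0.2618)·1.0 = -4.3235

(0.7926, -4.3235, 0.2618)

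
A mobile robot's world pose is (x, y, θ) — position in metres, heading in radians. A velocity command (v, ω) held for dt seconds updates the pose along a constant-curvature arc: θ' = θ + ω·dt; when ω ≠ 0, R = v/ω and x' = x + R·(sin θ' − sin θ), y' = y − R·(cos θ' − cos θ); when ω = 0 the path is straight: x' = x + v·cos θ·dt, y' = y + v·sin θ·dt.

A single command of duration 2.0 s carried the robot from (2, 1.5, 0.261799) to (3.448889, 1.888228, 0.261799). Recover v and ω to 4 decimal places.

Δθ = 0.261799 − 0.261799 = 0.000000
ω = Δθ/dt = 0.000000/2.0 = 0.0000
ω = 0 → v = (Δx·cos θ + Δy·sin θ)/dt = 0.7500

v = 0.7500, ω = 0.0000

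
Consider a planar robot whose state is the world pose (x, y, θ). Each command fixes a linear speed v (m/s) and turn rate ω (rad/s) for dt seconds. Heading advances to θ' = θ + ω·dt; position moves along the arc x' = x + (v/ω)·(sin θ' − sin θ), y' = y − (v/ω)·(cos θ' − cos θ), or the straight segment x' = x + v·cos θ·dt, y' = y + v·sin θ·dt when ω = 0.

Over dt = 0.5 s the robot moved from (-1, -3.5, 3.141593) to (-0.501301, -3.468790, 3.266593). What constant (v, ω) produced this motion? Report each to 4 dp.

Δθ = 3.266593 − 3.141593 = 0.125000
ω = Δθ/dt = 0.125000/0.5 = 0.2500
R = Δx/(sin θ' − sin θ) = -4.0000
v = R·ω = -4.0000·0.2500 = -1.0000

v = -1.0000, ω = 0.2500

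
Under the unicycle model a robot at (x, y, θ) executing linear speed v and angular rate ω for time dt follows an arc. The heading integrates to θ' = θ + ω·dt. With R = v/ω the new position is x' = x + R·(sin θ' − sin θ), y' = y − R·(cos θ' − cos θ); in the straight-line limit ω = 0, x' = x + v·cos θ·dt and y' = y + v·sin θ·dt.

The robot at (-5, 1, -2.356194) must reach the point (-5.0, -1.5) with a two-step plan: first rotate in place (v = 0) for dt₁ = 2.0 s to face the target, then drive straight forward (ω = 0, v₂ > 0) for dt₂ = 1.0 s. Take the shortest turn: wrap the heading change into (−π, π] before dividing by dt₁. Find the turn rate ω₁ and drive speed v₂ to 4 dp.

ω₁ = 0.3927, v₂ = 2.5000

heading to target = atan2(-1.5−1, -5−-5) = -1.5708
Δθ = wrap(-1.5708 − -2.3562) = 0.7854; ω₁ = Δθ/dt₁ = 0.3927
distance = √((-5−-5)² + (-1.5−1)²) = 2.5000; v₂ = distance/dt₂ = 2.5000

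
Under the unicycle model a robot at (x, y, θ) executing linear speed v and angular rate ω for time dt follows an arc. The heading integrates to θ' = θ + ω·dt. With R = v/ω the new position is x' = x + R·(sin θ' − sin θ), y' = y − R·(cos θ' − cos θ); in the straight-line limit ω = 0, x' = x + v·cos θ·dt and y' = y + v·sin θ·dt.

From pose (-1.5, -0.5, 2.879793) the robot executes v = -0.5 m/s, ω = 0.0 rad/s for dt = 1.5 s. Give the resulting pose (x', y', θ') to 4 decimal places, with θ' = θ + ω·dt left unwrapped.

θ' = 2.8798 + 0.0·1.5 = 2.8798
ω = 0 → straight: x' = -1.5 + -0.5·cos(2.8798)·1.5 = -0.7756
y' = -0.5 + -0.5·sin(2.8798)·1.5 = -0.6941

(-0.7756, -0.6941, 2.8798)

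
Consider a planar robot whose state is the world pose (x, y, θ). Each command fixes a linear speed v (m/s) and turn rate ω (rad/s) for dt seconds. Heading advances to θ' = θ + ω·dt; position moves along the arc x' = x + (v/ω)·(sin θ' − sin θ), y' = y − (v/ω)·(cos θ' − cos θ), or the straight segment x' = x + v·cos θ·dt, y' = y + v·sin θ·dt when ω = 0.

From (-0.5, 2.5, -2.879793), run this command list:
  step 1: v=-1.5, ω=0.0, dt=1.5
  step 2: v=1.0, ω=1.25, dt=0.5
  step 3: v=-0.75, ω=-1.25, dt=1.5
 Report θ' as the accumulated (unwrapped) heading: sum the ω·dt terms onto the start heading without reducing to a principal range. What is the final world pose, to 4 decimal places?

(2.2264, 2.7661, -4.1298)

step 1: θ'=-2.8798 (straight) → pose (1.6733, 3.0823, -2.8798)
step 2: θ'=-2.2548 (R=0.8000) → pose (1.2603, 2.8151, -2.2548)
step 3: θ'=-4.1298 (R=0.6000) → pose (2.2264, 2.7661, -4.1298)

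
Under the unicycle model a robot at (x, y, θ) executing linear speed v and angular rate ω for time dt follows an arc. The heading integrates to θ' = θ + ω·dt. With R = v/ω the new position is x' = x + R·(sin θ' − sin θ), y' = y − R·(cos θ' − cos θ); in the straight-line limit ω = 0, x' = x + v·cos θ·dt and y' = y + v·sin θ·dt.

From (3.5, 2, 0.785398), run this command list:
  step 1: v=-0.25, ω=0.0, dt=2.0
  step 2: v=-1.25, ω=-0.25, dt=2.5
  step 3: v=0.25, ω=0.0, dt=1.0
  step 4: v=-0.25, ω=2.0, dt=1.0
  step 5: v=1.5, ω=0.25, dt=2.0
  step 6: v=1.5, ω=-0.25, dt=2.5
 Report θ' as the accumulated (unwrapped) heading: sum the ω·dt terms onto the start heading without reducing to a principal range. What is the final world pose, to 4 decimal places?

step 1: θ'=0.7854 (straight) → pose (3.1464, 1.6464, 0.7854)
step 2: θ'=0.1604 (R=5.0000) → pose (0.4095, 0.2462, 0.1604)
step 3: θ'=0.1604 (straight) → pose (0.6563, 0.2861, 0.1604)
step 4: θ'=2.1604 (R=-0.1250) → pose (0.5723, 0.0932, 2.1604)
step 5: θ'=2.6604 (R=6.0000) → pose (-1.6376, 2.0757, 2.6604)
step 6: θ'=2.0354 (R=-6.0000) → pose (-4.2246, 4.7059, 2.0354)

(-4.2246, 4.7059, 2.0354)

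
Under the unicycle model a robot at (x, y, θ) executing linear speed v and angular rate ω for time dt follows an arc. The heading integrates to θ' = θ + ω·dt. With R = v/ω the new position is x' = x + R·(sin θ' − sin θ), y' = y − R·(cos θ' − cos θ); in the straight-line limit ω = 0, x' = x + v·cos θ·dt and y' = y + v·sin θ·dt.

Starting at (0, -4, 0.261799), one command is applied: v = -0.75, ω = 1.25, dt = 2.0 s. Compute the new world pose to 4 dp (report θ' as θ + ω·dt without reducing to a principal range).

θ' = 0.2618 + 1.25·2.0 = 2.7618
R = v/ω = -0.75/1.25 = -0.6000
x' = 0 + -0.6000·(sin 2.7618 − sin 0.2618) = -0.0671
y' = -4 − -0.6000·(cos 2.7618 − cos 0.2618) = -5.1368

(-0.0671, -5.1368, 2.7618)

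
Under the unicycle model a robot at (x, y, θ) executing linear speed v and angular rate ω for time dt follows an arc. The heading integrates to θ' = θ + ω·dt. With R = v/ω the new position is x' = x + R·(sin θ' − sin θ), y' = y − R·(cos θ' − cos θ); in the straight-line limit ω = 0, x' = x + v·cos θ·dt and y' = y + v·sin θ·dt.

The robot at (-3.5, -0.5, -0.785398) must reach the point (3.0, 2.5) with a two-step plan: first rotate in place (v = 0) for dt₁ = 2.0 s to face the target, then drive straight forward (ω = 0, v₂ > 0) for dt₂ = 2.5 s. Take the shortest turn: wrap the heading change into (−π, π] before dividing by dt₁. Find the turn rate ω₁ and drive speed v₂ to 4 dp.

ω₁ = 0.6089, v₂ = 2.8636

heading to target = atan2(2.5−-0.5, 3−-3.5) = 0.4324
Δθ = wrap(0.4324 − -0.7854) = 1.2178; ω₁ = Δθ/dt₁ = 0.6089
distance = √((3−-3.5)² + (2.5−-0.5)²) = 7.1589; v₂ = distance/dt₂ = 2.8636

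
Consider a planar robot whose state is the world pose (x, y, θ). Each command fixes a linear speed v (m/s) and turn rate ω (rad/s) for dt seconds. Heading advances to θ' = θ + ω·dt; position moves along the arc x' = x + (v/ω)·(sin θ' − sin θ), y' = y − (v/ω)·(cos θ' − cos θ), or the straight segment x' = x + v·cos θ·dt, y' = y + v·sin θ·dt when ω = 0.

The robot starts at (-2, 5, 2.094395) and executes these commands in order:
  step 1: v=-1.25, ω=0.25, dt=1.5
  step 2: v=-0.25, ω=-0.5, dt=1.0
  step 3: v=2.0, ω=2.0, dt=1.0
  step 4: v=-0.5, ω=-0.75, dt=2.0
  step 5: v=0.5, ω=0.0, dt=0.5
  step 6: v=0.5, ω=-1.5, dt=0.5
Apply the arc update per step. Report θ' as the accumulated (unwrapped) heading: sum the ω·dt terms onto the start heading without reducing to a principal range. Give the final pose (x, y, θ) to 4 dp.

(-1.7036, 4.1167, 1.7194)

step 1: θ'=2.4694 (R=-5.0000) → pose (-0.7834, 3.5877, 2.4694)
step 2: θ'=1.9694 (R=0.5000) → pose (-0.6340, 3.3906, 1.9694)
step 3: θ'=3.9694 (R=1.0000) → pose (-2.2920, 3.6789, 3.9694)
step 4: θ'=2.4694 (R=0.6667) → pose (-1.3859, 3.7496, 2.4694)
step 5: θ'=2.4694 (straight) → pose (-1.5815, 3.9052, 2.4694)
step 6: θ'=1.7194 (R=-0.3333) → pose (-1.7036, 4.1167, 1.7194)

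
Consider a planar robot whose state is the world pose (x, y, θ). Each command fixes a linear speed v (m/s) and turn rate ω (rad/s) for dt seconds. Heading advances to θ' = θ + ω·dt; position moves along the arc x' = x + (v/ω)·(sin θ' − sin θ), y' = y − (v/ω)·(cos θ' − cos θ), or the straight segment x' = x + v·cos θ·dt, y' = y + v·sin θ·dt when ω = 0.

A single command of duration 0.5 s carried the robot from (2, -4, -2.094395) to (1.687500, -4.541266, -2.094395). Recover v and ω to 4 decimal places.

Δθ = -2.094395 − -2.094395 = 0.000000
ω = Δθ/dt = 0.000000/0.5 = 0.0000
ω = 0 → v = (Δx·cos θ + Δy·sin θ)/dt = 1.2500

v = 1.2500, ω = 0.0000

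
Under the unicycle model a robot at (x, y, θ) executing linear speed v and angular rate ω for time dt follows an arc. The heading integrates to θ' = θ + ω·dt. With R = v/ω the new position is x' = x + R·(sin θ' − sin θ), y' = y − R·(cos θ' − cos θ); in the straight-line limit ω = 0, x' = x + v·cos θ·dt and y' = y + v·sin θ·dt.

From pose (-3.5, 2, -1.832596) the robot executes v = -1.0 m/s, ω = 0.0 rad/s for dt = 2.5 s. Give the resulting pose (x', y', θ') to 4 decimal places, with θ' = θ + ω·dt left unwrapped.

θ' = -1.8326 + 0.0·2.5 = -1.8326
ω = 0 → straight: x' = -3.5 + -1.0·cos(-1.8326)·2.5 = -2.8530
y' = 2 + -1.0·sin(-1.8326)·2.5 = 4.4148

(-2.8530, 4.4148, -1.8326)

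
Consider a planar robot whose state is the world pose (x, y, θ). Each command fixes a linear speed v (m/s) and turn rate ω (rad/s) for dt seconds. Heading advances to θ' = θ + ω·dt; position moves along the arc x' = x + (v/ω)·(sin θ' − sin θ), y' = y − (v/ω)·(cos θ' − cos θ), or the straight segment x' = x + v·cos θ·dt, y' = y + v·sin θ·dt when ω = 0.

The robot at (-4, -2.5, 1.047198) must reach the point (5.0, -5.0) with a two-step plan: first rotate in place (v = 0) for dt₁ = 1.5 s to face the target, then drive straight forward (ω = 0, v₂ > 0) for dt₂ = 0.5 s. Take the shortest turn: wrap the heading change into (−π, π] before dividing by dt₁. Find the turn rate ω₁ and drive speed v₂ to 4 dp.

ω₁ = -0.8788, v₂ = 18.6815

heading to target = atan2(-5−-2.5, 5−-4) = -0.2709
Δθ = wrap(-0.2709 − 1.0472) = -1.3181; ω₁ = Δθ/dt₁ = -0.8788
distance = √((5−-4)² + (-5−-2.5)²) = 9.3408; v₂ = distance/dt₂ = 18.6815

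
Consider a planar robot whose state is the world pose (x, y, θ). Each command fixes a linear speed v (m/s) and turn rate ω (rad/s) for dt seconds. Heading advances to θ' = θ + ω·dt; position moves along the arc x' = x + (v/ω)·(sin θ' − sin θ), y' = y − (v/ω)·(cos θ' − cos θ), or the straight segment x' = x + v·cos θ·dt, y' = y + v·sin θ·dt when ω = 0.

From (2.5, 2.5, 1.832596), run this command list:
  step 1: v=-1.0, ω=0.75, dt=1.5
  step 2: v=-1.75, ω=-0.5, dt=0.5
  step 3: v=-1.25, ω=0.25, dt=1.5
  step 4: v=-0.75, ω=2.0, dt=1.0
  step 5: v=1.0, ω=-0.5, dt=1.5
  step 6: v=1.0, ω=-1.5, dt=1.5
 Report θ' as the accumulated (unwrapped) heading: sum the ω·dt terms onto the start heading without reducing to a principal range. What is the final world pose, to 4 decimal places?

(5.3473, -0.2204, 2.0826)

step 1: θ'=2.9576 (R=-1.3333) → pose (3.5440, 1.5343, 2.9576)
step 2: θ'=2.7076 (R=3.5000) → pose (4.3753, 1.2689, 2.7076)
step 3: θ'=3.0826 (R=-5.0000) → pose (6.1830, 0.8140, 3.0826)
step 4: θ'=5.0826 (R=-0.3750) → pose (6.5547, 1.3241, 5.0826)
step 5: θ'=4.3326 (R=-2.0000) → pose (6.5477, -0.1410, 4.3326)
step 6: θ'=2.0826 (R=-0.6667) → pose (5.3473, -0.2204, 2.0826)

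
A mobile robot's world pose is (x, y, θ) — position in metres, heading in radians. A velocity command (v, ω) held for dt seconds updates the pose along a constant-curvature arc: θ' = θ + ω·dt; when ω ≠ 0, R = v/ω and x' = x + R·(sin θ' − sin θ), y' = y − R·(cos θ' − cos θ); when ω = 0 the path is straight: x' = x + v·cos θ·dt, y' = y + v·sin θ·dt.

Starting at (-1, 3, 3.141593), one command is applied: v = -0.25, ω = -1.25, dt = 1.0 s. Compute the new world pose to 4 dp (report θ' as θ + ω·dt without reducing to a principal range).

(-0.8102, 2.8631, 1.8916)

θ' = 3.1416 + -1.25·1.0 = 1.8916
R = v/ω = -0.25/-1.25 = 0.2000
x' = -1 + 0.2000·(sin 1.8916 − sin 3.1416) = -0.8102
y' = 3 − 0.2000·(cos 1.8916 − cos 3.1416) = 2.8631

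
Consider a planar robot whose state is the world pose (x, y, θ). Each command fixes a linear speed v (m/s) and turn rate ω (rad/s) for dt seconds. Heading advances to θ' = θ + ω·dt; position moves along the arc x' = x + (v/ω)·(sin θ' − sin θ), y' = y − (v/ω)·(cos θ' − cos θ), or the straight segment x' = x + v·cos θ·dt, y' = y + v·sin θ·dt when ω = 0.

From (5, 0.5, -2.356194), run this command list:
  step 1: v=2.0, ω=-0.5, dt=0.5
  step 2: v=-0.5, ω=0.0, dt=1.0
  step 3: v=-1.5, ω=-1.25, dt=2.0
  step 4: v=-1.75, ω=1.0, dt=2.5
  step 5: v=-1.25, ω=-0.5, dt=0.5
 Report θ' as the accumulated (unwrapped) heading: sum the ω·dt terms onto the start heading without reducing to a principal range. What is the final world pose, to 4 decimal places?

(9.4432, -3.2772, -2.8562)

step 1: θ'=-2.6062 (R=-4.0000) → pose (4.2123, -0.1118, -2.6062)
step 2: θ'=-2.6062 (straight) → pose (4.6423, 0.1433, -2.6062)
step 3: θ'=-5.1062 (R=1.2000) → pose (6.3627, -1.3493, -5.1062)
step 4: θ'=-2.6062 (R=-1.7500) → pose (8.8716, -3.5259, -2.6062)
step 5: θ'=-2.8562 (R=2.5000) → pose (9.4432, -3.2772, -2.8562)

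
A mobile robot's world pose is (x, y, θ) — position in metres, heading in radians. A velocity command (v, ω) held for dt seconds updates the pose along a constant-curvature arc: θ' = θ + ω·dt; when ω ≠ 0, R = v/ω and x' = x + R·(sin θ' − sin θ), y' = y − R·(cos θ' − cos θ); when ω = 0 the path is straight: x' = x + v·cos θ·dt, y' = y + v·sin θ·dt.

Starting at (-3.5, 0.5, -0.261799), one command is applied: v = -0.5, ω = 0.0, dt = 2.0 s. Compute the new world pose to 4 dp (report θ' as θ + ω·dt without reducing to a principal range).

θ' = -0.2618 + 0.0·2.0 = -0.2618
ω = 0 → straight: x' = -3.5 + -0.5·cos(-0.2618)·2.0 = -4.4659
y' = 0.5 + -0.5·sin(-0.2618)·2.0 = 0.7588

(-4.4659, 0.7588, -0.2618)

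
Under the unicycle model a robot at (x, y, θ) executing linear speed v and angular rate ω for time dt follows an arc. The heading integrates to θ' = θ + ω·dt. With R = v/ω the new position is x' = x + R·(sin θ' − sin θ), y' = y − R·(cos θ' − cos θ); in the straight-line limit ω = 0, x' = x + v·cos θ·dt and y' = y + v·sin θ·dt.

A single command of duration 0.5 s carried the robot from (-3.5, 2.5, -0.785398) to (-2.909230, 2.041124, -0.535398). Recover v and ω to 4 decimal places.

v = 1.5000, ω = 0.5000

Δθ = -0.535398 − -0.785398 = 0.250000
ω = Δθ/dt = 0.250000/0.5 = 0.5000
R = Δx/(sin θ' − sin θ) = 3.0000
v = R·ω = 3.0000·0.5000 = 1.5000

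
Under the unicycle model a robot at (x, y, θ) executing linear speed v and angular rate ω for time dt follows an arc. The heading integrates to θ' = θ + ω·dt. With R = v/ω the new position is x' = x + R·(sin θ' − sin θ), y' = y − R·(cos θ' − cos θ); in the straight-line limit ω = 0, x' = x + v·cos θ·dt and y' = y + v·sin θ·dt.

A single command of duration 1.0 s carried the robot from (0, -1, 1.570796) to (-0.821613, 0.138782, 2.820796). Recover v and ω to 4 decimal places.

Δθ = 2.820796 − 1.570796 = 1.250000
ω = Δθ/dt = 1.250000/1.0 = 1.2500
R = −Δy/(cos θ' − cos θ) = 1.2000
v = R·ω = 1.2000·1.2500 = 1.5000

v = 1.5000, ω = 1.2500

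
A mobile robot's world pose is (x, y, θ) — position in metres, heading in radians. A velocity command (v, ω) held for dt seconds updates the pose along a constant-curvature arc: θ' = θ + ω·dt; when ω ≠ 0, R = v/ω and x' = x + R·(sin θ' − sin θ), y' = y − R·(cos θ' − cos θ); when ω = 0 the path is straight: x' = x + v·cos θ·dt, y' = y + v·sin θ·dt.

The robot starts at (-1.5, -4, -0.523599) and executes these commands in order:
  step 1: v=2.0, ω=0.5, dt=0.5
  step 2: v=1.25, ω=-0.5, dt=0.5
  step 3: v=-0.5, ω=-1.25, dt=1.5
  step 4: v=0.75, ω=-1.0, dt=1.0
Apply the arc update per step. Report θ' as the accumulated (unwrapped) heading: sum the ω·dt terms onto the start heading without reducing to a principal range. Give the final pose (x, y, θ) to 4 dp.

step 1: θ'=-0.2736 (R=4.0000) → pose (-0.5808, -4.3871, -0.2736)
step 2: θ'=-0.5236 (R=-2.5000) → pose (-0.0063, -4.6291, -0.5236)
step 3: θ'=-2.3986 (R=0.4000) → pose (-0.0769, -3.9881, -2.3986)
step 4: θ'=-3.3986 (R=-0.7500) → pose (-0.7749, -4.1611, -3.3986)

(-0.7749, -4.1611, -3.3986)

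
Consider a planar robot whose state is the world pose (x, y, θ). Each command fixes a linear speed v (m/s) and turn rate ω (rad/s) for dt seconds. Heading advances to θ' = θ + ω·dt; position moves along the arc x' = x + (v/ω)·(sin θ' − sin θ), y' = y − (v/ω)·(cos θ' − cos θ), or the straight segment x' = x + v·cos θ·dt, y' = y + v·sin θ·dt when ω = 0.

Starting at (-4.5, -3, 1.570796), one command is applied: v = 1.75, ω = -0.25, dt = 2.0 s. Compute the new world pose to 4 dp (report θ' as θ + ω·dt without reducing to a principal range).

(-3.6431, 0.3560, 1.0708)

θ' = 1.5708 + -0.25·2.0 = 1.0708
R = v/ω = 1.75/-0.25 = -7.0000
x' = -4.5 + -7.0000·(sin 1.0708 − sin 1.5708) = -3.6431
y' = -3 − -7.0000·(cos 1.0708 − cos 1.5708) = 0.3560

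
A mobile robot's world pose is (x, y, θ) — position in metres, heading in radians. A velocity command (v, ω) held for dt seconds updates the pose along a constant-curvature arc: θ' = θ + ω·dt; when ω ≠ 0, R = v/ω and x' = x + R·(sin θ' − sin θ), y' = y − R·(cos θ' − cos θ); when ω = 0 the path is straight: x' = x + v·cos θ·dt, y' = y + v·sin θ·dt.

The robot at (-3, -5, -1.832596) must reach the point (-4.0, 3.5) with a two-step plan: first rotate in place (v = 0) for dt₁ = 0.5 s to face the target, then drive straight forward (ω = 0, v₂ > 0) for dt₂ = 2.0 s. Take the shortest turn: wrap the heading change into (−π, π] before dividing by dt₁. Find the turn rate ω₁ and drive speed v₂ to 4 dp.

heading to target = atan2(3.5−-5, -4−-3) = 1.6879
Δθ = wrap(1.6879 − -1.8326) = -2.7627; ω₁ = Δθ/dt₁ = -5.5254
distance = √((-4−-3)² + (3.5−-5)²) = 8.5586; v₂ = distance/dt₂ = 4.2793

ω₁ = -5.5254, v₂ = 4.2793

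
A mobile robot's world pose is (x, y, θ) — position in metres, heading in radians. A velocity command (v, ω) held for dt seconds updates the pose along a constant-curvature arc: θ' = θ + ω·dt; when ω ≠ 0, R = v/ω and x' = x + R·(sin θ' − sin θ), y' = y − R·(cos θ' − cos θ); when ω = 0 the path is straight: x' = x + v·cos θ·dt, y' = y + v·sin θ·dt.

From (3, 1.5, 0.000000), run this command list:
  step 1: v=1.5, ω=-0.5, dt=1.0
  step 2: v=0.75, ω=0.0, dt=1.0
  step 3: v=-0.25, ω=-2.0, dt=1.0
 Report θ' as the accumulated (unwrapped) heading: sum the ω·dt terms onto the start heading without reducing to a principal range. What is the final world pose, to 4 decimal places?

(5.0816, 0.9830, -2.5000)

step 1: θ'=-0.5000 (R=-3.0000) → pose (4.4383, 1.1327, -0.5000)
step 2: θ'=-0.5000 (straight) → pose (5.0965, 0.7732, -0.5000)
step 3: θ'=-2.5000 (R=0.1250) → pose (5.0816, 0.9830, -2.5000)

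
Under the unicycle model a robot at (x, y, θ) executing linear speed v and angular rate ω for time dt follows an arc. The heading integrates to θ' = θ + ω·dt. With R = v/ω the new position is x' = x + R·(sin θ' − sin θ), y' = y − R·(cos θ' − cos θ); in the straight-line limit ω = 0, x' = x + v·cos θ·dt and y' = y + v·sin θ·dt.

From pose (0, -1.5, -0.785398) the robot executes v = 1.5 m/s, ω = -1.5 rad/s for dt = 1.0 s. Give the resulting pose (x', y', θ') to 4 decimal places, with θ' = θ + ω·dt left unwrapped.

(0.0482, -2.8624, -2.2854)

θ' = -0.7854 + -1.5·1.0 = -2.2854
R = v/ω = 1.5/-1.5 = -1.0000
x' = 0 + -1.0000·(sin -2.2854 − sin -0.7854) = 0.0482
y' = -1.5 − -1.0000·(cos -2.2854 − cos -0.7854) = -2.8624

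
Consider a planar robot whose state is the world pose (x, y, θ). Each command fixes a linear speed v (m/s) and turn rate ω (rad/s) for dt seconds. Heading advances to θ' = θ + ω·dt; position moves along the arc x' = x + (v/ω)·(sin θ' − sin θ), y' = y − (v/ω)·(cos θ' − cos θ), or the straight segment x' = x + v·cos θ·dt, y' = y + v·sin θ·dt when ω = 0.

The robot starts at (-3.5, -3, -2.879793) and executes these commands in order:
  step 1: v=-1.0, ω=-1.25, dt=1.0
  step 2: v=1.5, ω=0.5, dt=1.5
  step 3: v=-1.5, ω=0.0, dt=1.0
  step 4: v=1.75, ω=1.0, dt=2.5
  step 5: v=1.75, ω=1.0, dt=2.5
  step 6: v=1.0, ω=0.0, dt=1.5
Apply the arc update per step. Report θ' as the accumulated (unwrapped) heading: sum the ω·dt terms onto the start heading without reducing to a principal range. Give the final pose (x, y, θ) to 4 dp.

step 1: θ'=-4.1298 (R=0.8000) → pose (-2.6249, -3.3326, -4.1298)
step 2: θ'=-3.3798 (R=3.0000) → pose (-4.4222, -2.0679, -3.3798)
step 3: θ'=-3.3798 (straight) → pose (-2.9645, -2.4218, -3.3798)
step 4: θ'=-0.8798 (R=1.7500) → pose (-4.7260, -5.2377, -0.8798)
step 5: θ'=1.6202 (R=1.7500) → pose (-1.6296, -4.0360, 1.6202)
step 6: θ'=1.6202 (straight) → pose (-1.7037, -2.5378, 1.6202)

(-1.7037, -2.5378, 1.6202)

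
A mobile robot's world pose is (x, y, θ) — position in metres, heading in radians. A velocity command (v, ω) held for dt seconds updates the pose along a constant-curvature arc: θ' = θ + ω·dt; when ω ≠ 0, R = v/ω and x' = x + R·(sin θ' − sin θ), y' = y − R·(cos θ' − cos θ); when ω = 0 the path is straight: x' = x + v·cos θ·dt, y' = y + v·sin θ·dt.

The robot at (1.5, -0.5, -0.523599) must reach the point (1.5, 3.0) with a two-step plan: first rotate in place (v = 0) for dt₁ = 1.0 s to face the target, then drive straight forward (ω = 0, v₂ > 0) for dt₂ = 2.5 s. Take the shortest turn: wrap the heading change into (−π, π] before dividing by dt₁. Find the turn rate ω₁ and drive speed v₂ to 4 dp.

ω₁ = 2.0944, v₂ = 1.4000

heading to target = atan2(3−-0.5, 1.5−1.5) = 1.5708
Δθ = wrap(1.5708 − -0.5236) = 2.0944; ω₁ = Δθ/dt₁ = 2.0944
distance = √((1.5−1.5)² + (3−-0.5)²) = 3.5000; v₂ = distance/dt₂ = 1.4000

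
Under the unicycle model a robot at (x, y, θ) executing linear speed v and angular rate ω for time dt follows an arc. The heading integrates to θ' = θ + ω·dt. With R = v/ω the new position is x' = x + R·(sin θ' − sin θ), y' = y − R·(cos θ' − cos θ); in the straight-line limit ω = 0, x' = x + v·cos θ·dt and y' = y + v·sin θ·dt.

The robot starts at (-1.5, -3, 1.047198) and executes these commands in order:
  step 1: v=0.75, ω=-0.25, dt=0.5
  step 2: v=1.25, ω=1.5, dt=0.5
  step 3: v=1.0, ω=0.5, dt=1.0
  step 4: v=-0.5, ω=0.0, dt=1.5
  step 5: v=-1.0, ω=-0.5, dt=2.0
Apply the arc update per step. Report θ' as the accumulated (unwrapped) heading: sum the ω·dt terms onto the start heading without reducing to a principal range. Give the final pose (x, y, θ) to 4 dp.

(-0.8499, -3.6972, 1.1722)

step 1: θ'=0.9222 (R=-3.0000) → pose (-1.2927, -2.6878, 0.9222)
step 2: θ'=1.6722 (R=0.8333) → pose (-1.1278, -2.1000, 1.6722)
step 3: θ'=2.1722 (R=2.0000) → pose (-1.4684, -1.1709, 2.1722)
step 4: θ'=2.1722 (straight) → pose (-1.0441, -1.7893, 2.1722)
step 5: θ'=1.1722 (R=2.0000) → pose (-0.8499, -3.6972, 1.1722)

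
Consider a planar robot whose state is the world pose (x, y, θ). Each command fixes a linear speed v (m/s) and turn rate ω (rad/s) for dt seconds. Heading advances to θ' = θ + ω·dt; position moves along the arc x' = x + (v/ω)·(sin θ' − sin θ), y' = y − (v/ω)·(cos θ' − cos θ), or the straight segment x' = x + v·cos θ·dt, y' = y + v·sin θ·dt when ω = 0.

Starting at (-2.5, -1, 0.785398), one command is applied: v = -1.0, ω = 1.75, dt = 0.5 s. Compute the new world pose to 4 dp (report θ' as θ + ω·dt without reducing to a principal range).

(-2.6651, -1.4552, 1.6604)

θ' = 0.7854 + 1.75·0.5 = 1.6604
R = v/ω = -1.0/1.75 = -0.5714
x' = -2.5 + -0.5714·(sin 1.6604 − sin 0.7854) = -2.6651
y' = -1 − -0.5714·(cos 1.6604 − cos 0.7854) = -1.4552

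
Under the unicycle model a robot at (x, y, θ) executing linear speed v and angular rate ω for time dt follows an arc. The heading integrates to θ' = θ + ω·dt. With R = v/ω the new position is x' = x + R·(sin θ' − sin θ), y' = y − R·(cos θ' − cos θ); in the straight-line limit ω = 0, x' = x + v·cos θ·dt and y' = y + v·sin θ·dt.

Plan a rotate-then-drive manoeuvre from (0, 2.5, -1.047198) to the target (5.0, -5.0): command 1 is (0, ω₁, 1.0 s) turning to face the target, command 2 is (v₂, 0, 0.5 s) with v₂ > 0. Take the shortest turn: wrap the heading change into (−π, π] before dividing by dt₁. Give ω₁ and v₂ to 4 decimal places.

ω₁ = 0.0644, v₂ = 18.0278

heading to target = atan2(-5−2.5, 5−0) = -0.9828
Δθ = wrap(-0.9828 − -1.0472) = 0.0644; ω₁ = Δθ/dt₁ = 0.0644
distance = √((5−0)² + (-5−2.5)²) = 9.0139; v₂ = distance/dt₂ = 18.0278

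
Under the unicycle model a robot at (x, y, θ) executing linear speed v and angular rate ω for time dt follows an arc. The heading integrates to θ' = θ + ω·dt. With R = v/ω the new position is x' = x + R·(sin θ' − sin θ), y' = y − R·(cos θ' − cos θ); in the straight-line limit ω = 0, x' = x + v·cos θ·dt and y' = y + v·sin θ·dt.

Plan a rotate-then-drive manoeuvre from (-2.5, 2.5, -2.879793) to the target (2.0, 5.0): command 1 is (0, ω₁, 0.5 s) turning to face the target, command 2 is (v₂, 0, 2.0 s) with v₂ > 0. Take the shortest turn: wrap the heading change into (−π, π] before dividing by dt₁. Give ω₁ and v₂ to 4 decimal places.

heading to target = atan2(5−2.5, 2−-2.5) = 0.5071
Δθ = wrap(0.5071 − -2.8798) = -2.8963; ω₁ = Δθ/dt₁ = -5.7926
distance = √((2−-2.5)² + (5−2.5)²) = 5.1478; v₂ = distance/dt₂ = 2.5739

ω₁ = -5.7926, v₂ = 2.5739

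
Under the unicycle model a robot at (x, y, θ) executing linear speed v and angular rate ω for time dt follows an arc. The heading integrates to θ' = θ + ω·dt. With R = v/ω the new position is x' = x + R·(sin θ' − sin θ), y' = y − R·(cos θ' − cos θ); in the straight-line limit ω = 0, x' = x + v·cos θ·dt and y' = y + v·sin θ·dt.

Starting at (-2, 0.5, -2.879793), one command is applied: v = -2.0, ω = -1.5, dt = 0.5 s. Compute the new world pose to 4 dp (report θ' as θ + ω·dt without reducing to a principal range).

(-1.0295, 0.3897, -3.6298)

θ' = -2.8798 + -1.5·0.5 = -3.6298
R = v/ω = -2.0/-1.5 = 1.3333
x' = -2 + 1.3333·(sin -3.6298 − sin -2.8798) = -1.0295
y' = 0.5 − 1.3333·(cos -3.6298 − cos -2.8798) = 0.3897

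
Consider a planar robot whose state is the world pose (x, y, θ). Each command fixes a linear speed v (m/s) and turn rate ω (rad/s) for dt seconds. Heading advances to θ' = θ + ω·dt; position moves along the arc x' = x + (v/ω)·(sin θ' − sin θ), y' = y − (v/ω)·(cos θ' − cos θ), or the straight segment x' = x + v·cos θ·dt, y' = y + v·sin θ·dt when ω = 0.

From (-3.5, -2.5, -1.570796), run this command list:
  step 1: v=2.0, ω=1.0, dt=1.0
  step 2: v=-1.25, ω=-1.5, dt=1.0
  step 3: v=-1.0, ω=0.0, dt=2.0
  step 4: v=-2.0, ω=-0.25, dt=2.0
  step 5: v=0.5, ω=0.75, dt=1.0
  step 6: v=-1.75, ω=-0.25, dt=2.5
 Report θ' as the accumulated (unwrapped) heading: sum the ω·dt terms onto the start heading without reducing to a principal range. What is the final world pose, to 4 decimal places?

(2.8051, 4.8143, -2.4458)

step 1: θ'=-0.5708 (R=2.0000) → pose (-2.5806, -4.1829, -0.5708)
step 2: θ'=-2.0708 (R=0.8333) → pose (-2.8617, -3.0822, -2.0708)
step 3: θ'=-2.0708 (straight) → pose (-1.9028, -1.3270, -2.0708)
step 4: θ'=-2.5708 (R=8.0000) → pose (0.7954, 1.5693, -2.5708)
step 5: θ'=-1.8208 (R=0.6667) → pose (0.5097, 1.1733, -1.8208)
step 6: θ'=-2.4458 (R=7.0000) → pose (2.8051, 4.8143, -2.4458)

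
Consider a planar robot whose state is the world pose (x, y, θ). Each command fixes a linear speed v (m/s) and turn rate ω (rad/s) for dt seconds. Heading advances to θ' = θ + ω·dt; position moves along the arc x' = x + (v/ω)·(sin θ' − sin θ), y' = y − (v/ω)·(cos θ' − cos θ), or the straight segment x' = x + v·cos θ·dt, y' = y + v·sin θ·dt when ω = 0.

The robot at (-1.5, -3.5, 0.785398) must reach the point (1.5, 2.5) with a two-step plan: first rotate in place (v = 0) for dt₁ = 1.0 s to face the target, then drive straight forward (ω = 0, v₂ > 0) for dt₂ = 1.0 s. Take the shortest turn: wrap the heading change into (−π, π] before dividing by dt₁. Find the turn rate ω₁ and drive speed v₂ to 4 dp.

heading to target = atan2(2.5−-3.5, 1.5−-1.5) = 1.1071
Δθ = wrap(1.1071 − 0.7854) = 0.3218; ω₁ = Δθ/dt₁ = 0.3218
distance = √((1.5−-1.5)² + (2.5−-3.5)²) = 6.7082; v₂ = distance/dt₂ = 6.7082

ω₁ = 0.3218, v₂ = 6.7082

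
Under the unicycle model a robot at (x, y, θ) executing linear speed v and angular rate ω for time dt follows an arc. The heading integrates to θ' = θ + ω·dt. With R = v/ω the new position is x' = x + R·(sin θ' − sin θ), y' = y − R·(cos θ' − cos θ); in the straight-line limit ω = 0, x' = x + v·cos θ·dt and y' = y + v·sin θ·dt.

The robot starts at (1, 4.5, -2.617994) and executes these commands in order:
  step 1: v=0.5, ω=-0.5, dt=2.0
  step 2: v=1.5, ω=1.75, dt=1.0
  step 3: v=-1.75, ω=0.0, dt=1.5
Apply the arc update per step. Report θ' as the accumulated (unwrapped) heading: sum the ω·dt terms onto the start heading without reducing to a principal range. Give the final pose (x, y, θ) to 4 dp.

(-0.4025, 6.4766, -1.8680)

step 1: θ'=-3.6180 (R=-1.0000) → pose (0.0414, 4.4774, -3.6180)
step 2: θ'=-1.8680 (R=0.8571) → pose (-1.1712, 3.9667, -1.8680)
step 3: θ'=-1.8680 (straight) → pose (-0.4025, 6.4766, -1.8680)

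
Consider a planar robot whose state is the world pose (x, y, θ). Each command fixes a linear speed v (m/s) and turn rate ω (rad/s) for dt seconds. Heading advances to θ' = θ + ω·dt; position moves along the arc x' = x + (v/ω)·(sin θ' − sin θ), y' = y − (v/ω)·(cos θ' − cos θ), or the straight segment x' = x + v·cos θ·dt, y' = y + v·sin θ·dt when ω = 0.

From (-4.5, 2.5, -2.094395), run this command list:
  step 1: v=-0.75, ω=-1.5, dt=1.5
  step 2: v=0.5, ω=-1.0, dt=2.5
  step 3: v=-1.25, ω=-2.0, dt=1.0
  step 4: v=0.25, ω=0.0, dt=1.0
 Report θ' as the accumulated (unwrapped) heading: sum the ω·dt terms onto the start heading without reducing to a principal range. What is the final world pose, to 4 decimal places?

step 1: θ'=-4.3444 (R=0.5000) → pose (-3.6005, 2.4299, -4.3444)
step 2: θ'=-6.8444 (R=-0.5000) → pose (-2.8678, 3.0331, -6.8444)
step 3: θ'=-8.8444 (R=0.6250) → pose (-2.8779, 4.0848, -8.8444)
step 4: θ'=-8.8444 (straight) → pose (-3.0870, 3.9478, -8.8444)

(-3.0870, 3.9478, -8.8444)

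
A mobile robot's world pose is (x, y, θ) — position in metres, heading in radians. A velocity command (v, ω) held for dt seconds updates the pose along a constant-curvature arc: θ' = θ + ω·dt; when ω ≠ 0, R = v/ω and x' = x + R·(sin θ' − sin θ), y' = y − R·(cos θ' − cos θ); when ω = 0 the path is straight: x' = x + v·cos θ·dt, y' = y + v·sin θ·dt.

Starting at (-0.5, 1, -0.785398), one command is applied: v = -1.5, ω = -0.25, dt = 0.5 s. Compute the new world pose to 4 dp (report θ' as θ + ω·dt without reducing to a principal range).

θ' = -0.7854 + -0.25·0.5 = -0.9104
R = v/ω = -1.5/-0.25 = 6.0000
x' = -0.5 + 6.0000·(sin -0.9104 − sin -0.7854) = -0.9958
y' = 1 − 6.0000·(cos -0.9104 − cos -0.7854) = 1.5621

(-0.9958, 1.5621, -0.9104)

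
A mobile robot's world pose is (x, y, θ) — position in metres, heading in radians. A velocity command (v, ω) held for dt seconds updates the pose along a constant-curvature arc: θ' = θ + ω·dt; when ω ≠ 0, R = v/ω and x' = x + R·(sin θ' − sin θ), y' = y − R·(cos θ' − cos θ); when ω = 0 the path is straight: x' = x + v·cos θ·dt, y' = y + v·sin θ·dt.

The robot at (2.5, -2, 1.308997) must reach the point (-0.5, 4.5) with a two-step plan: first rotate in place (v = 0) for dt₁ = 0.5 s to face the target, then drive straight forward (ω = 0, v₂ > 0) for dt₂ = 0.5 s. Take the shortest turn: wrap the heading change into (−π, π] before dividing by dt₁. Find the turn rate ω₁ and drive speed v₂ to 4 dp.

heading to target = atan2(4.5−-2, -0.5−2.5) = 2.0032
Δθ = wrap(2.0032 − 1.3090) = 0.6942; ω₁ = Δθ/dt₁ = 1.3884
distance = √((-0.5−2.5)² + (4.5−-2)²) = 7.1589; v₂ = distance/dt₂ = 14.3178

ω₁ = 1.3884, v₂ = 14.3178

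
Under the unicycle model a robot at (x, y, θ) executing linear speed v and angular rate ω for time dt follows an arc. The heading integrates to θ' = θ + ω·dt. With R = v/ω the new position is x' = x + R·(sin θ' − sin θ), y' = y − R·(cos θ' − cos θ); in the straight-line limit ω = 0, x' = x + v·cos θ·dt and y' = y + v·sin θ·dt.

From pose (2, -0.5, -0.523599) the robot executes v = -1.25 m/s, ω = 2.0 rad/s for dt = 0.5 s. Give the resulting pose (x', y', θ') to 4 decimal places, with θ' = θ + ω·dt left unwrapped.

(1.4009, -0.4859, 0.4764)

θ' = -0.5236 + 2.0·0.5 = 0.4764
R = v/ω = -1.25/2.0 = -0.6250
x' = 2 + -0.6250·(sin 0.4764 − sin -0.5236) = 1.4009
y' = -0.5 − -0.6250·(cos 0.4764 − cos -0.5236) = -0.4859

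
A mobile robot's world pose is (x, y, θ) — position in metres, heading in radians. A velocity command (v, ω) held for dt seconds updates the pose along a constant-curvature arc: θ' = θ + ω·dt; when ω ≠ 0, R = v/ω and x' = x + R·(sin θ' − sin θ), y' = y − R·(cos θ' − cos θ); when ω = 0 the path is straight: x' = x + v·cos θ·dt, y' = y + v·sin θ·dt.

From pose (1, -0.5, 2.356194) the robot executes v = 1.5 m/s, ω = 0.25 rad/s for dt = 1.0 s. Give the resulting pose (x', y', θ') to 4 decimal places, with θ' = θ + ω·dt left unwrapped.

θ' = 2.3562 + 0.25·1.0 = 2.6062
R = v/ω = 1.5/0.25 = 6.0000
x' = 1 + 6.0000·(sin 2.6062 − sin 2.3562) = -0.1815
y' = -0.5 − 6.0000·(cos 2.6062 − cos 2.3562) = 0.4178

(-0.1815, 0.4178, 2.6062)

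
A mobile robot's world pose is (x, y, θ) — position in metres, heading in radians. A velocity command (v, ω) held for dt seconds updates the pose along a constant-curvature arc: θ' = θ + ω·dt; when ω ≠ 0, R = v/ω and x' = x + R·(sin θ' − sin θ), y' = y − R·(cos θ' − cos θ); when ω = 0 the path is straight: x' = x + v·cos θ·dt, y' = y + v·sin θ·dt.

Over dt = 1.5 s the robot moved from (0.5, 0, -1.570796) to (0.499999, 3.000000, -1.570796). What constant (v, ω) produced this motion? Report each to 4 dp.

v = -2.0000, ω = 0.0000

Δθ = -1.570796 − -1.570796 = 0.000000
ω = Δθ/dt = 0.000000/1.5 = 0.0000
ω = 0 → v = (Δx·cos θ + Δy·sin θ)/dt = -2.0000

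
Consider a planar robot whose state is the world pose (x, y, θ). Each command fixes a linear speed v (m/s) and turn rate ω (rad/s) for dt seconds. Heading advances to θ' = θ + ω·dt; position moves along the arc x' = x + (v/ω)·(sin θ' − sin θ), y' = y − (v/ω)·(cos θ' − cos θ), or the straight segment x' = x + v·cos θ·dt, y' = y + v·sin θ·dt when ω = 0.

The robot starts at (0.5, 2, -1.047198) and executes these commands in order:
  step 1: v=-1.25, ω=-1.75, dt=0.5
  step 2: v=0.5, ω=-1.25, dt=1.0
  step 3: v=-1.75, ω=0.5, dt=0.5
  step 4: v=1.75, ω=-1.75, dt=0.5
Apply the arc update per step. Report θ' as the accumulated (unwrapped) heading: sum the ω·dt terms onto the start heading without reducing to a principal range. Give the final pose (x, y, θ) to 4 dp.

step 1: θ'=-1.9222 (R=0.7143) → pose (0.4480, 2.6030, -1.9222)
step 2: θ'=-3.1722 (R=-0.4000) → pose (0.0602, 2.3409, -3.1722)
step 3: θ'=-2.9222 (R=-3.5000) → pose (0.9290, 2.4231, -2.9222)
step 4: θ'=-3.7972 (R=-1.0000) → pose (0.1017, 2.6065, -3.7972)

(0.1017, 2.6065, -3.7972)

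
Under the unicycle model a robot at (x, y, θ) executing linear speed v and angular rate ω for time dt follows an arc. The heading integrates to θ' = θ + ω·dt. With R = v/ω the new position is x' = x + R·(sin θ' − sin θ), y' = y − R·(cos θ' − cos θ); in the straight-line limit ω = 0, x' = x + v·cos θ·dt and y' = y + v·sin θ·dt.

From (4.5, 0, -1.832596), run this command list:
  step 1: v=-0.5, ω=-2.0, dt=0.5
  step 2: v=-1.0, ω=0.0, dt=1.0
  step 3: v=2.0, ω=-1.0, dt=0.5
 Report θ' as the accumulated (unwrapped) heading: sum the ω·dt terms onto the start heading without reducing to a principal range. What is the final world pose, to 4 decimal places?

step 1: θ'=-2.8326 (R=0.2500) → pose (4.6655, 0.1735, -2.8326)
step 2: θ'=-2.8326 (straight) → pose (5.6181, 0.4776, -2.8326)
step 3: θ'=-3.3326 (R=-2.0000) → pose (4.6302, 0.4192, -3.3326)

(4.6302, 0.4192, -3.3326)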